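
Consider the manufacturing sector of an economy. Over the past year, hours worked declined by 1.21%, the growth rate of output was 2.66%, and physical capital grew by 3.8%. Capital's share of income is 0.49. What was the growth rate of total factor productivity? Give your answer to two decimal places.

1.42%

Labor's share = 1 − 0.49 = 0.51.
Physical capital: 0.49 × 3.8 = 1.862 pp.
Hours worked: 0.51 × (-1.21) = -0.6171 pp.
TFP growth = 2.66 − 1.2449 = 1.4151%.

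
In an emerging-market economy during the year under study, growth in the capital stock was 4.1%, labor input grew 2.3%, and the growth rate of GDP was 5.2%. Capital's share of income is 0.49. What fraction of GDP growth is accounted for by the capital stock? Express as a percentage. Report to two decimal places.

The capital stock contributed 0.49 × 4.1 = 2.009 pp.
Share of growth = 2.009 / 5.2 × 100 = 38.6346%.

The capital stock accounted for 38.63% of growth.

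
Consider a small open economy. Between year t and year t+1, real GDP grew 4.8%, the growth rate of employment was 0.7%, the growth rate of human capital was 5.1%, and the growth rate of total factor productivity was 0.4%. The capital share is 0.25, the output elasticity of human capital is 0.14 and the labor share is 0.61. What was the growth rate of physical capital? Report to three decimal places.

13.036%

Labor's share = 1 − 0.25 − 0.14 = 0.61.
gY = gA + 0.14×5.1 + 0.61×0.7 + 0.25×g.
0.25×g = 4.8 − 0.4 − 1.141 = 3.259.
g = 3.259 / 0.25 = 13.036%.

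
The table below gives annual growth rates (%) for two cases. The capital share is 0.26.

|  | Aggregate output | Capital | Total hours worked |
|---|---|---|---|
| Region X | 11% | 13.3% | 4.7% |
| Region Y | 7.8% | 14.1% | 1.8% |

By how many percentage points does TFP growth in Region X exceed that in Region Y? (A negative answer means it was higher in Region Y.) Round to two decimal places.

1.26 percentage points

Labor's share = 1 − 0.26 = 0.74.
Region X: TFP = 11 − 3.458 − 3.478 = 4.064%.
Region Y: TFP = 7.8 − 3.666 − 1.332 = 2.802%.
Difference = 4.064 − (2.802) = 1.262 pp.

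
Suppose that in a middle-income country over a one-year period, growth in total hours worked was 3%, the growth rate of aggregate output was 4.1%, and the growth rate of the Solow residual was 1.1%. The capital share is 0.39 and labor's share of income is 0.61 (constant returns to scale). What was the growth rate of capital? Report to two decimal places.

Labor's share = 1 − 0.39 = 0.61.
gY = gA + 0.61×3 + 0.39×g.
0.39×g = 4.1 − 1.1 − 1.83 = 1.17.
g = 1.17 / 0.39 = 3%.

Capital grew 3.00%.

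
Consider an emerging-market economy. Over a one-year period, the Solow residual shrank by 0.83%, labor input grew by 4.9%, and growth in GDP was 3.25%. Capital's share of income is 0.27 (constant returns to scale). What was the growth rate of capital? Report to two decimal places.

Labor's share = 1 − 0.27 = 0.73.
gY = gA + 0.73×4.9 + 0.27×g.
0.27×g = 3.25 + 0.83 − 3.577 = 0.503.
g = 0.503 / 0.27 = 1.863%.

Capital growth was 1.86%.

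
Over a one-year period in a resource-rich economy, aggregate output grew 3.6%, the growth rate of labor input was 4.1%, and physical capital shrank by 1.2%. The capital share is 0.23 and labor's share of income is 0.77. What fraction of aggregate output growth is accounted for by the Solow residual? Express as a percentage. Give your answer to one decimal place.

20.0%

Labor's share = 1 − 0.23 = 0.77.
Physical capital: 0.23 × (-1.2) = -0.276 pp.
Labor input: 0.77 × 4.1 = 3.157 pp.
TFP growth = 3.6 − 2.881 = 0.719%.
TFP share of growth = 0.719 / 3.6 × 100 = 19.972%.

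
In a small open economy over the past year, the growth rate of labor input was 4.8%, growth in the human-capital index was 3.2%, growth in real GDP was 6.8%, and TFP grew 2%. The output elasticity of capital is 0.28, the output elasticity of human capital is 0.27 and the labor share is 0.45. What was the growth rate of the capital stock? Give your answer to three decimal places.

Labor's share = 1 − 0.28 − 0.27 = 0.45.
gY = gA + 0.27×3.2 + 0.45×4.8 + 0.28×g.
0.28×g = 6.8 − 2 − 3.024 = 1.776.
g = 1.776 / 0.28 = 6.34286%.

6.343%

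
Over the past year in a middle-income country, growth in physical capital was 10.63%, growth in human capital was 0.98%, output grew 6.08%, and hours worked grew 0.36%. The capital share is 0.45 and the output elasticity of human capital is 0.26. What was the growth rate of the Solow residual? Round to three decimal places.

The Solow residual growth was 0.937%.

Labor's share = 1 − 0.45 − 0.26 = 0.29.
Physical capital: 0.45 × 10.63 = 4.7835 pp.
Human capital: 0.26 × 0.98 = 0.2548 pp.
Hours worked: 0.29 × 0.36 = 0.1044 pp.
TFP growth = 6.08 − 5.1427 = 0.9373%.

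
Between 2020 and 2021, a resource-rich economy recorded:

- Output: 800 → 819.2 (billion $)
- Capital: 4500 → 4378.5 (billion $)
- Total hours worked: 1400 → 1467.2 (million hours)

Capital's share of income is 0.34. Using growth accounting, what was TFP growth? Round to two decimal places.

0.15%

Output growth = (819.2 − 800) / 800 = 2.4%.
Capital growth = (4378.5 − 4500) / 4500 = -2.7%.
Total hours worked growth = (1467.2 − 1400) / 1400 = 4.8%.
Labor's share = 1 − 0.34 = 0.66.
Capital: 0.34 × (-2.7) = -0.918 pp.
Total hours worked: 0.66 × 4.8 = 3.168 pp.
TFP growth = 2.4 − 2.25 = 0.15%.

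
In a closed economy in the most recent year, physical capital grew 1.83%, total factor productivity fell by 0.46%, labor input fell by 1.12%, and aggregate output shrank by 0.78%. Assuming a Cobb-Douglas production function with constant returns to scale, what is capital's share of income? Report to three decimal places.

α = 0.271

gY = gA + α·gK + (1−α)·gL, so gY − gA − gL = α(gK − gL).
-0.78 + 0.46 + 1.12 = α × (1.83 − (-1.12)).
0.8 = 2.95 α, so α = 0.27119.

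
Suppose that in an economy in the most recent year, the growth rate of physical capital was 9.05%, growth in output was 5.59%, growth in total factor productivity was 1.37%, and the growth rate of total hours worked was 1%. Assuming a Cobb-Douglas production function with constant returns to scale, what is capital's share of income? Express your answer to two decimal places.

α = 0.40

gY = gA + α·gK + (1−α)·gL, so gY − gA − gL = α(gK − gL).
5.59 − 1.37 − 1 = α × (9.05 − 1).
3.22 = 8.05 α, so α = 0.4.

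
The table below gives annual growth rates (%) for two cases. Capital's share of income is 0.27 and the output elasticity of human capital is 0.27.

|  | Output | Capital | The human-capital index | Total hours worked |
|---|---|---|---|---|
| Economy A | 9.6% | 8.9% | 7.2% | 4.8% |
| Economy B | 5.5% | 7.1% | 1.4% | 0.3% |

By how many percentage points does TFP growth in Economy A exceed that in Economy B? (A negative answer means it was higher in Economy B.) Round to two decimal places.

Labor's share = 1 − 0.27 − 0.27 = 0.46.
Economy A: TFP = 9.6 − 2.403 − 1.944 − 2.208 = 3.045%.
Economy B: TFP = 5.5 − 1.917 − 0.378 − 0.138 = 3.067%.
Difference = 3.045 − (3.067) = -0.022 pp.

-0.02 percentage points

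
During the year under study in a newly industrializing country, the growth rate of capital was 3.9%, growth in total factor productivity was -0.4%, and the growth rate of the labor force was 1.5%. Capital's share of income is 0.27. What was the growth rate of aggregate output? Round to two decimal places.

Aggregate output growth was 1.75%.

Labor's share = 1 − 0.27 = 0.73.
Capital: 0.27 × 3.9 = 1.053 pp.
The labor force: 0.73 × 1.5 = 1.095 pp.
Output growth = -0.4 + 2.148 = 1.748%.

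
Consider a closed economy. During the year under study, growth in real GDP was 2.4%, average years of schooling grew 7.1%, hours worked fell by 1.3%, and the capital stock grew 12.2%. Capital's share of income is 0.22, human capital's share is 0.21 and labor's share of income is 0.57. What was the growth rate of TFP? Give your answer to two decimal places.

-1.03%

Labor's share = 1 − 0.22 − 0.21 = 0.57.
The capital stock: 0.22 × 12.2 = 2.684 pp.
Average years of schooling: 0.21 × 7.1 = 1.491 pp.
Hours worked: 0.57 × (-1.3) = -0.741 pp.
TFP growth = 2.4 − 3.434 = -1.034%.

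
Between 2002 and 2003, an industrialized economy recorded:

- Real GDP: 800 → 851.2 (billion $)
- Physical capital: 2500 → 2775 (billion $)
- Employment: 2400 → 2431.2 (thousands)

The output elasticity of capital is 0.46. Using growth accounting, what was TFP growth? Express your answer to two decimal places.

0.64%

Real GDP growth = (851.2 − 800) / 800 = 6.4%.
Physical capital growth = (2775 − 2500) / 2500 = 11%.
Employment growth = (2431.2 − 2400) / 2400 = 1.3%.
Labor's share = 1 − 0.46 = 0.54.
Physical capital: 0.46 × 11 = 5.06 pp.
Employment: 0.54 × 1.3 = 0.702 pp.
TFP growth = 6.4 − 5.762 = 0.638%.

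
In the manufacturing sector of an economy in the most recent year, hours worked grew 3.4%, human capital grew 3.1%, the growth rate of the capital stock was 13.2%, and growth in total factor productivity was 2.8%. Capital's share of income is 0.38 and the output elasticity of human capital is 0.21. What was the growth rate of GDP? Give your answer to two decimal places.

9.86%

Labor's share = 1 − 0.38 − 0.21 = 0.41.
The capital stock: 0.38 × 13.2 = 5.016 pp.
Human capital: 0.21 × 3.1 = 0.651 pp.
Hours worked: 0.41 × 3.4 = 1.394 pp.
Output growth = 2.8 + 7.061 = 9.861%.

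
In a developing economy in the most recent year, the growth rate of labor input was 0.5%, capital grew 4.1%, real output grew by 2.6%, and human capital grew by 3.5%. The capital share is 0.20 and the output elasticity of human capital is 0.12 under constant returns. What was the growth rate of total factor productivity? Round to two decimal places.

1.02%

Labor's share = 1 − 0.2 − 0.12 = 0.68.
Capital: 0.2 × 4.1 = 0.82 pp.
Human capital: 0.12 × 3.5 = 0.42 pp.
Labor input: 0.68 × 0.5 = 0.34 pp.
TFP growth = 2.6 − 1.58 = 1.02%.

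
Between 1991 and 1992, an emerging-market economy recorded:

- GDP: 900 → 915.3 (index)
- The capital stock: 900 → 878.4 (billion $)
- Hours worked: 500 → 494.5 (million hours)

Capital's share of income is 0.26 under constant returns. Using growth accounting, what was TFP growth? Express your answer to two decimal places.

GDP growth = (915.3 − 900) / 900 = 1.7%.
The capital stock growth = (878.4 − 900) / 900 = -2.4%.
Hours worked growth = (494.5 − 500) / 500 = -1.1%.
Labor's share = 1 − 0.26 = 0.74.
The capital stock: 0.26 × (-2.4) = -0.624 pp.
Hours worked: 0.74 × (-1.1) = -0.814 pp.
TFP growth = 1.7 + 1.438 = 3.138%.

3.14%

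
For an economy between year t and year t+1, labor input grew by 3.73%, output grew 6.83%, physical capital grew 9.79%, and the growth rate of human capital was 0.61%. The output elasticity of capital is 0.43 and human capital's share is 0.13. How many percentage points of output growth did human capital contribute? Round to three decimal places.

Contribution = share × growth = 0.13 × 0.61 = 0.0793 pp.

0.079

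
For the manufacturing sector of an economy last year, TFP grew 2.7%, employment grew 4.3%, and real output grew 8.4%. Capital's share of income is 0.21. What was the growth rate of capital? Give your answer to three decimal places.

10.967%

Labor's share = 1 − 0.21 = 0.79.
gY = gA + 0.79×4.3 + 0.21×g.
0.21×g = 8.4 − 2.7 − 3.397 = 2.303.
g = 2.303 / 0.21 = 10.96667%.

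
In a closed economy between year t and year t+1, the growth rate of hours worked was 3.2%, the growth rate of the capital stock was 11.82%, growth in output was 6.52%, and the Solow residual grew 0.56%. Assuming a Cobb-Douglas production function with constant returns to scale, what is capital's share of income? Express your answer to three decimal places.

α = 0.320

gY = gA + α·gK + (1−α)·gL, so gY − gA − gL = α(gK − gL).
6.52 − 0.56 − 3.2 = α × (11.82 − 3.2).
2.76 = 8.62 α, so α = 0.32019.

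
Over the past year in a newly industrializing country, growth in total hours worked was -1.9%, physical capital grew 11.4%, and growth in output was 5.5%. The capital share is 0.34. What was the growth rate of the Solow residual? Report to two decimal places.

The Solow residual grew 2.88%.

Labor's share = 1 − 0.34 = 0.66.
Physical capital: 0.34 × 11.4 = 3.876 pp.
Total hours worked: 0.66 × (-1.9) = -1.254 pp.
TFP growth = 5.5 − 2.622 = 2.878%.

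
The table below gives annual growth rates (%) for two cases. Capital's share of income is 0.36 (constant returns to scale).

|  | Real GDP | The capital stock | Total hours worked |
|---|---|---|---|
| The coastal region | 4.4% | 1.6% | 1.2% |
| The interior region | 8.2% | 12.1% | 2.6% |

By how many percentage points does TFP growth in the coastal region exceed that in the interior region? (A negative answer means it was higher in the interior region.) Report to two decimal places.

0.88 percentage points

Labor's share = 1 − 0.36 = 0.64.
The coastal region: TFP = 4.4 − 0.576 − 0.768 = 3.056%.
The interior region: TFP = 8.2 − 4.356 − 1.664 = 2.18%.
Difference = 3.056 − (2.18) = 0.876 pp.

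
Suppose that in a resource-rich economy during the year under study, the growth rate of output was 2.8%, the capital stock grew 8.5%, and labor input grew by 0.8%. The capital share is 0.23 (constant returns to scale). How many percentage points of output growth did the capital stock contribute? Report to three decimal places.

Contribution = share × growth = 0.23 × 8.5 = 1.955 pp.

1.955 pp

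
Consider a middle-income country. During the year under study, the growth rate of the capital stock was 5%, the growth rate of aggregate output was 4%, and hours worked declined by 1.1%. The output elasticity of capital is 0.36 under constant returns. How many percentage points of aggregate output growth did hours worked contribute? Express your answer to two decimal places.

Labor's share = 1 − 0.36 = 0.64.
Contribution = share × growth = 0.64 × (-1.1) = -0.704 pp.

-0.70 percentage points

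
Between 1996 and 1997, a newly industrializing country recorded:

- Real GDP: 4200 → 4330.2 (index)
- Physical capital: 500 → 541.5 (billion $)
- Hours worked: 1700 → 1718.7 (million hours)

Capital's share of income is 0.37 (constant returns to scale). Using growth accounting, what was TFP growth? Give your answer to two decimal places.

-0.66%

Real GDP growth = (4330.2 − 4200) / 4200 = 3.1%.
Physical capital growth = (541.5 − 500) / 500 = 8.3%.
Hours worked growth = (1718.7 − 1700) / 1700 = 1.1%.
Labor's share = 1 − 0.37 = 0.63.
Physical capital: 0.37 × 8.3 = 3.071 pp.
Hours worked: 0.63 × 1.1 = 0.693 pp.
TFP growth = 3.1 − 3.764 = -0.664%.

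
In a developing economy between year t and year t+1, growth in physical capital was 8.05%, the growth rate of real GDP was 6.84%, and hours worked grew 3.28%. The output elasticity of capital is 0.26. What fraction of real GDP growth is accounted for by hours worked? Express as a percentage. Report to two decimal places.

Labor's share = 1 − 0.26 = 0.74.
Hours worked contributed 0.74 × 3.28 = 2.4272 pp.
Share of growth = 2.4272 / 6.84 × 100 = 35.4854%.

35.49%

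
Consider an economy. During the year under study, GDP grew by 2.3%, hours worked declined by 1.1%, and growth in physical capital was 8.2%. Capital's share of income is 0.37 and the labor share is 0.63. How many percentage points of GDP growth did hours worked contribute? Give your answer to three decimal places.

Labor's share = 1 − 0.37 = 0.63.
Contribution = share × growth = 0.63 × (-1.1) = -0.693 pp.

-0.693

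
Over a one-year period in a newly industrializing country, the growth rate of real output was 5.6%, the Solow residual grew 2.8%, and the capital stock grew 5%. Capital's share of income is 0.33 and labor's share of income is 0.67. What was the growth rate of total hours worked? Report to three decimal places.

Labor's share = 1 − 0.33 = 0.67.
gY = gA + 0.33×5 + 0.67×g.
0.67×g = 5.6 − 2.8 − 1.65 = 1.15.
g = 1.15 / 0.67 = 1.71642%.

Total hours worked growth was 1.716%.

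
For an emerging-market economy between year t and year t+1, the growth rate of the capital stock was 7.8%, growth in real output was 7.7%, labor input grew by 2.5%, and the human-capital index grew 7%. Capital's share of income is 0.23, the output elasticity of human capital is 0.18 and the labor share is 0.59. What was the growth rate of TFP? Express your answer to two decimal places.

Labor's share = 1 − 0.23 − 0.18 = 0.59.
The capital stock: 0.23 × 7.8 = 1.794 pp.
The human-capital index: 0.18 × 7 = 1.26 pp.
Labor input: 0.59 × 2.5 = 1.475 pp.
TFP growth = 7.7 − 4.529 = 3.171%.

3.17%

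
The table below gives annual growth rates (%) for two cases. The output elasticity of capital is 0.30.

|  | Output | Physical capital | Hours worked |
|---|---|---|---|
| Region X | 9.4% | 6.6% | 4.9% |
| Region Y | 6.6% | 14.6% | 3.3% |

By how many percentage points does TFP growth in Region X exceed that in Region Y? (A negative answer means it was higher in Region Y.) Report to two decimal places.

4.08 percentage points

Labor's share = 1 − 0.3 = 0.7.
Region X: TFP = 9.4 − 1.98 − 3.43 = 3.99%.
Region Y: TFP = 6.6 − 4.38 − 2.31 = -0.09%.
Difference = 3.99 − (-0.09) = 4.08 pp.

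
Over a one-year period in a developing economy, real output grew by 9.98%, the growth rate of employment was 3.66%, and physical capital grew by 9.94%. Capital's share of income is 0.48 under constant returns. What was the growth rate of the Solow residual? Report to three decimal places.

3.306%

Labor's share = 1 − 0.48 = 0.52.
Physical capital: 0.48 × 9.94 = 4.7712 pp.
Employment: 0.52 × 3.66 = 1.9032 pp.
TFP growth = 9.98 − 6.6744 = 3.3056%.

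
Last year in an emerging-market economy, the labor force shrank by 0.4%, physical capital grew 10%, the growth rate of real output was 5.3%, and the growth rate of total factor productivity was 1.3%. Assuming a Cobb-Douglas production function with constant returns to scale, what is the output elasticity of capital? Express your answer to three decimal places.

α = 0.423

gY = gA + α·gK + (1−α)·gL, so gY − gA − gL = α(gK − gL).
5.3 − 1.3 + 0.4 = α × (10 − (-0.4)).
4.4 = 10.4 α, so α = 0.42308.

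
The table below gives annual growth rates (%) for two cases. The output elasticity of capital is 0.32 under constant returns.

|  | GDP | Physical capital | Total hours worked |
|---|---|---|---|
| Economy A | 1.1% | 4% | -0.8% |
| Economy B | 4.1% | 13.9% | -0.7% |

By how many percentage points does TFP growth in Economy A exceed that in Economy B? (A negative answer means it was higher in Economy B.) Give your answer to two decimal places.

Labor's share = 1 − 0.32 = 0.68.
Economy A: TFP = 1.1 − 1.28 + 0.544 = 0.364%.
Economy B: TFP = 4.1 − 4.448 + 0.476 = 0.128%.
Difference = 0.364 − (0.128) = 0.236 pp.

0.24 percentage points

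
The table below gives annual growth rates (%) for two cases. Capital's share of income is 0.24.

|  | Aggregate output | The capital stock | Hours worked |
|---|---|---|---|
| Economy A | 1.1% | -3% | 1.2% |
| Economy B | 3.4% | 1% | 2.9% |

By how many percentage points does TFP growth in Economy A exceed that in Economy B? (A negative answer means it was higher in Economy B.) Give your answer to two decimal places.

Labor's share = 1 − 0.24 = 0.76.
Economy A: TFP = 1.1 + 0.72 − 0.912 = 0.908%.
Economy B: TFP = 3.4 − 0.24 − 2.204 = 0.956%.
Difference = 0.908 − (0.956) = -0.048 pp.

-0.05 percentage points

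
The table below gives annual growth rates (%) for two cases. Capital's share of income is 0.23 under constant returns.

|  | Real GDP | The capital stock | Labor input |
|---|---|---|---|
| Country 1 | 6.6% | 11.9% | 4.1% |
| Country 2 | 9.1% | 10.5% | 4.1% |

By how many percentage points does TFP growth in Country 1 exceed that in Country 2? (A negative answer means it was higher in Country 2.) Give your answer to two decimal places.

-2.82 percentage points

Labor's share = 1 − 0.23 = 0.77.
Country 1: TFP = 6.6 − 2.737 − 3.157 = 0.706%.
Country 2: TFP = 9.1 − 2.415 − 3.157 = 3.528%.
Difference = 0.706 − (3.528) = -2.822 pp.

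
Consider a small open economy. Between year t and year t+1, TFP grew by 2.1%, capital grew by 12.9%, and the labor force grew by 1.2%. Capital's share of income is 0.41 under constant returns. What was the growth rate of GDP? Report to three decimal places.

Labor's share = 1 − 0.41 = 0.59.
Capital: 0.41 × 12.9 = 5.289 pp.
The labor force: 0.59 × 1.2 = 0.708 pp.
Output growth = 2.1 + 5.997 = 8.097%.

8.097%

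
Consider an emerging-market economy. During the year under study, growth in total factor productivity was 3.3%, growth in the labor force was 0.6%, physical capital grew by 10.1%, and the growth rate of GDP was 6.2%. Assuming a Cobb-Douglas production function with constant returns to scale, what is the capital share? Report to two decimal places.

gY = gA + α·gK + (1−α)·gL, so gY − gA − gL = α(gK − gL).
6.2 − 3.3 − 0.6 = α × (10.1 − 0.6).
2.3 = 9.5 α, so α = 0.2421.

The capital share is 0.24.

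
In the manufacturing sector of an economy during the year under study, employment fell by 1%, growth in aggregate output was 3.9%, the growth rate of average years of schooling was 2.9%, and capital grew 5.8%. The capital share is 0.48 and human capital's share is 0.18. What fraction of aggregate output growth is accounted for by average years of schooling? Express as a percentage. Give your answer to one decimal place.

13.4%

Average years of schooling contributed 0.18 × 2.9 = 0.522 pp.
Share of growth = 0.522 / 3.9 × 100 = 13.385%.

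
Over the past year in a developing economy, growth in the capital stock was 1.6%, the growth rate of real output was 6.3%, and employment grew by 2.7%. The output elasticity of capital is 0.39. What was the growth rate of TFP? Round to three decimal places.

Labor's share = 1 − 0.39 = 0.61.
The capital stock: 0.39 × 1.6 = 0.624 pp.
Employment: 0.61 × 2.7 = 1.647 pp.
TFP growth = 6.3 − 2.271 = 4.029%.

4.029%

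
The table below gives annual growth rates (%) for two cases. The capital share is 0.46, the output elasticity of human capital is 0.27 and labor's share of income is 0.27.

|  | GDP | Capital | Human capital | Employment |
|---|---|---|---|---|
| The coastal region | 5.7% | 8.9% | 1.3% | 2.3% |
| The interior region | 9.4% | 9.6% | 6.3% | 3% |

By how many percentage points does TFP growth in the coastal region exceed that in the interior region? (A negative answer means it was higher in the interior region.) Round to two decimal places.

-1.84 percentage points

Labor's share = 1 − 0.46 − 0.27 = 0.27.
The coastal region: TFP = 5.7 − 4.094 − 0.351 − 0.621 = 0.634%.
The interior region: TFP = 9.4 − 4.416 − 1.701 − 0.81 = 2.473%.
Difference = 0.634 − (2.473) = -1.839 pp.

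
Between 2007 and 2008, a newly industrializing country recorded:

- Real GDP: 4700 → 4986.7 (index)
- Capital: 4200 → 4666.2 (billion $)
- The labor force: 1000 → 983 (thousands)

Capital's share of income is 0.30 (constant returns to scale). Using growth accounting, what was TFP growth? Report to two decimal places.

Real GDP growth = (4986.7 − 4700) / 4700 = 6.1%.
Capital growth = (4666.2 − 4200) / 4200 = 11.1%.
The labor force growth = (983 − 1000) / 1000 = -1.7%.
Labor's share = 1 − 0.3 = 0.7.
Capital: 0.3 × 11.1 = 3.33 pp.
The labor force: 0.7 × (-1.7) = -1.19 pp.
TFP growth = 6.1 − 2.14 = 3.96%.

3.96%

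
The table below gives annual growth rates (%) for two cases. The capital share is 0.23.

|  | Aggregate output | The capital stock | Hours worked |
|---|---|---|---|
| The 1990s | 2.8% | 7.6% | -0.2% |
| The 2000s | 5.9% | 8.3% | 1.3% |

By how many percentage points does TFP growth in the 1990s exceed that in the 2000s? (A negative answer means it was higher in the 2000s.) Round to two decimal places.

-1.78 percentage points

Labor's share = 1 − 0.23 = 0.77.
The 1990s: TFP = 2.8 − 1.748 + 0.154 = 1.206%.
The 2000s: TFP = 5.9 − 1.909 − 1.001 = 2.99%.
Difference = 1.206 − (2.99) = -1.784 pp.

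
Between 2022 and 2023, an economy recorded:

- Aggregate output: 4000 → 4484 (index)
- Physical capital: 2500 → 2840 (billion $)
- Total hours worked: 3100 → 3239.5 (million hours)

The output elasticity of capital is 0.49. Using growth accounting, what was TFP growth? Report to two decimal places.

TFP growth was 3.14%.

Aggregate output growth = (4484 − 4000) / 4000 = 12.1%.
Physical capital growth = (2840 − 2500) / 2500 = 13.6%.
Total hours worked growth = (3239.5 − 3100) / 3100 = 4.5%.
Labor's share = 1 − 0.49 = 0.51.
Physical capital: 0.49 × 13.6 = 6.664 pp.
Total hours worked: 0.51 × 4.5 = 2.295 pp.
TFP growth = 12.1 − 8.959 = 3.141%.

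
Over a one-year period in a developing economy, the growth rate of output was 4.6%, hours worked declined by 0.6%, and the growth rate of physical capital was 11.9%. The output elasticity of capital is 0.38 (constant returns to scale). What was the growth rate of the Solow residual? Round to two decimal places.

0.45%

Labor's share = 1 − 0.38 = 0.62.
Physical capital: 0.38 × 11.9 = 4.522 pp.
Hours worked: 0.62 × (-0.6) = -0.372 pp.
TFP growth = 4.6 − 4.15 = 0.45%.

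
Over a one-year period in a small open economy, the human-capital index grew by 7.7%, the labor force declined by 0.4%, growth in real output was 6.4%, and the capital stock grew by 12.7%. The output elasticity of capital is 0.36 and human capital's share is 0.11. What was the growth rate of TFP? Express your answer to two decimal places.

1.19%

Labor's share = 1 − 0.36 − 0.11 = 0.53.
The capital stock: 0.36 × 12.7 = 4.572 pp.
The human-capital index: 0.11 × 7.7 = 0.847 pp.
The labor force: 0.53 × (-0.4) = -0.212 pp.
TFP growth = 6.4 − 5.207 = 1.193%.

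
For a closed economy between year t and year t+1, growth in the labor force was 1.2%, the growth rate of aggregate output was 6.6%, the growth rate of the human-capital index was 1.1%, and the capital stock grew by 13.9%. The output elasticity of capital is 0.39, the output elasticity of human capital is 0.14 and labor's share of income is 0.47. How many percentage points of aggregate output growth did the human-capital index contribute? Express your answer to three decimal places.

0.154

Contribution = share × growth = 0.14 × 1.1 = 0.154 pp.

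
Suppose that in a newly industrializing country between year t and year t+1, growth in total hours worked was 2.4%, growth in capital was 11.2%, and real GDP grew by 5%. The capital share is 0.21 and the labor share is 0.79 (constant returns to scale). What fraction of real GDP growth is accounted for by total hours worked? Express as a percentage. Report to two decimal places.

Labor's share = 1 − 0.21 = 0.79.
Total hours worked contributed 0.79 × 2.4 = 1.896 pp.
Share of growth = 1.896 / 5 × 100 = 37.92%.

Total hours worked accounted for 37.92% of growth.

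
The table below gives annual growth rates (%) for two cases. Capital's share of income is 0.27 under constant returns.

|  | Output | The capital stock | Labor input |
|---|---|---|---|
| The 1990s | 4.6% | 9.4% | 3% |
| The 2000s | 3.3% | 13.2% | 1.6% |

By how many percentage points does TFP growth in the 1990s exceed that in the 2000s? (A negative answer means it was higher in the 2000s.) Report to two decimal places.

Labor's share = 1 − 0.27 = 0.73.
The 1990s: TFP = 4.6 − 2.538 − 2.19 = -0.128%.
The 2000s: TFP = 3.3 − 3.564 − 1.168 = -1.432%.
Difference = -0.128 − (-1.432) = 1.304 pp.

1.30 percentage points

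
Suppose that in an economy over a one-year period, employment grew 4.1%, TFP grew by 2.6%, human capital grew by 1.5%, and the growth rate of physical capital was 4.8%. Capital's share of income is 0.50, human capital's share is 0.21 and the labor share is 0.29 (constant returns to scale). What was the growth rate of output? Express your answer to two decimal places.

Output growth was 6.50%.

Labor's share = 1 − 0.5 − 0.21 = 0.29.
Physical capital: 0.5 × 4.8 = 2.4 pp.
Human capital: 0.21 × 1.5 = 0.315 pp.
Employment: 0.29 × 4.1 = 1.189 pp.
Output growth = 2.6 + 3.904 = 6.504%.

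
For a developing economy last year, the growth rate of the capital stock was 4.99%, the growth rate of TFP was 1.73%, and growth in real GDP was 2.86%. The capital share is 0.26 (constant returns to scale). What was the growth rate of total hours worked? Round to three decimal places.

-0.226%

Labor's share = 1 − 0.26 = 0.74.
gY = gA + 0.26×4.99 + 0.74×g.
0.74×g = 2.86 − 1.73 − 1.2974 = -0.1674.
g = -0.1674 / 0.74 = -0.22622%.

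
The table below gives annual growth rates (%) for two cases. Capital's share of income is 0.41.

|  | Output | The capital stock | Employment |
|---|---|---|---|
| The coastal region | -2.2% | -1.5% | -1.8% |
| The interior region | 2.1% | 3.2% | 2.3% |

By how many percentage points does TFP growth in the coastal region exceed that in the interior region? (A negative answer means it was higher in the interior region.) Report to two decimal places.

Labor's share = 1 − 0.41 = 0.59.
The coastal region: TFP = -2.2 + 0.615 + 1.062 = -0.523%.
The interior region: TFP = 2.1 − 1.312 − 1.357 = -0.569%.
Difference = -0.523 − (-0.569) = 0.046 pp.

0.05 percentage points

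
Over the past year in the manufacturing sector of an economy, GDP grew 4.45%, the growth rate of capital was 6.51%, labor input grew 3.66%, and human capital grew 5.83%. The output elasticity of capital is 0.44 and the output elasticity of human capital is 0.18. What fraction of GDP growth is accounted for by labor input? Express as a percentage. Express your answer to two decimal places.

Labor's share = 1 − 0.44 − 0.18 = 0.38.
Labor input contributed 0.38 × 3.66 = 1.3908 pp.
Share of growth = 1.3908 / 4.45 × 100 = 31.2539%.

Labor input accounted for 31.25% of growth.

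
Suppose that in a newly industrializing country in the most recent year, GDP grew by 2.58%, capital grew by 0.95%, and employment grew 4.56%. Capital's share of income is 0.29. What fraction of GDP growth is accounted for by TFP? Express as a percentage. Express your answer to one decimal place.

Labor's share = 1 − 0.29 = 0.71.
Capital: 0.29 × 0.95 = 0.2755 pp.
Employment: 0.71 × 4.56 = 3.2376 pp.
TFP growth = 2.58 − 3.5131 = -0.9331%.
TFP share of growth = -0.9331 / 2.58 × 100 = -36.167%.

TFP accounted for -36.2% of growth.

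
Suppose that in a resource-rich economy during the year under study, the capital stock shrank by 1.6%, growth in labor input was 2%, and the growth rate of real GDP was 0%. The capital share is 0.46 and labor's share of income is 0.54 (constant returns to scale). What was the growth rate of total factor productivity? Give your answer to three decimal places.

Labor's share = 1 − 0.46 = 0.54.
The capital stock: 0.46 × (-1.6) = -0.736 pp.
Labor input: 0.54 × 2 = 1.08 pp.
TFP growth = 0 − 0.344 = -0.344%.

-0.344%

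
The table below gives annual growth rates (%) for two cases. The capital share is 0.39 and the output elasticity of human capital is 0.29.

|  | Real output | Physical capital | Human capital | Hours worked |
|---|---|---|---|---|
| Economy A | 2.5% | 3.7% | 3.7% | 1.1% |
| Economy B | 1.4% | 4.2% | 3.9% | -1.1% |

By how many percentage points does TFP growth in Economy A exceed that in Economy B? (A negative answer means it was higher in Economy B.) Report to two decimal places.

Labor's share = 1 − 0.39 − 0.29 = 0.32.
Economy A: TFP = 2.5 − 1.443 − 1.073 − 0.352 = -0.368%.
Economy B: TFP = 1.4 − 1.638 − 1.131 + 0.352 = -1.017%.
Difference = -0.368 − (-1.017) = 0.649 pp.

0.65 percentage points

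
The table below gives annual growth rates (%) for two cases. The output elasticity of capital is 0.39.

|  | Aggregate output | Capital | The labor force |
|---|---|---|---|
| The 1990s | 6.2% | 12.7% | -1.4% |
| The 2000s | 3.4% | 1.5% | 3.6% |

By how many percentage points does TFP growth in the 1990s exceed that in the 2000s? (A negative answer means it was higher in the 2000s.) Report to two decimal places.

1.48 percentage points

Labor's share = 1 − 0.39 = 0.61.
The 1990s: TFP = 6.2 − 4.953 + 0.854 = 2.101%.
The 2000s: TFP = 3.4 − 0.585 − 2.196 = 0.619%.
Difference = 2.101 − (0.619) = 1.482 pp.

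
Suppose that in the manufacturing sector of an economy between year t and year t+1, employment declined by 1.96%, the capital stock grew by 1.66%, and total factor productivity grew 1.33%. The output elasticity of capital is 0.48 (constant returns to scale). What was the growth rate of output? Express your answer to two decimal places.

1.11%

Labor's share = 1 − 0.48 = 0.52.
The capital stock: 0.48 × 1.66 = 0.7968 pp.
Employment: 0.52 × (-1.96) = -1.0192 pp.
Output growth = 1.33 + (-0.2224) = 1.1076%.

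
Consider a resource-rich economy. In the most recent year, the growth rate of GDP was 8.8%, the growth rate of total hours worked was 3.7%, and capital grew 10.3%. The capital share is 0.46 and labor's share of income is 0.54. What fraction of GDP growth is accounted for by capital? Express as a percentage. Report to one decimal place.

Capital accounted for 53.8% of growth.

Capital contributed 0.46 × 10.3 = 4.738 pp.
Share of growth = 4.738 / 8.8 × 100 = 53.841%.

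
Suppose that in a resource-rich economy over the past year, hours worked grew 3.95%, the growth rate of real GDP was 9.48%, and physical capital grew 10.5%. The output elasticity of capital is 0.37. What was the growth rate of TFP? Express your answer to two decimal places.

Labor's share = 1 − 0.37 = 0.63.
Physical capital: 0.37 × 10.5 = 3.885 pp.
Hours worked: 0.63 × 3.95 = 2.4885 pp.
TFP growth = 9.48 − 6.3735 = 3.1065%.

3.11%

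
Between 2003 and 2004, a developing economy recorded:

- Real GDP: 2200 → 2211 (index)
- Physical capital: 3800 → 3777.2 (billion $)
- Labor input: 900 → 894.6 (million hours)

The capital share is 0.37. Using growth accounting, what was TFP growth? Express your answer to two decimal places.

1.10%

Real GDP growth = (2211 − 2200) / 2200 = 0.5%.
Physical capital growth = (3777.2 − 3800) / 3800 = -0.6%.
Labor input growth = (894.6 − 900) / 900 = -0.6%.
Labor's share = 1 − 0.37 = 0.63.
Physical capital: 0.37 × (-0.6) = -0.222 pp.
Labor input: 0.63 × (-0.6) = -0.378 pp.
TFP growth = 0.5 + 0.6 = 1.1%.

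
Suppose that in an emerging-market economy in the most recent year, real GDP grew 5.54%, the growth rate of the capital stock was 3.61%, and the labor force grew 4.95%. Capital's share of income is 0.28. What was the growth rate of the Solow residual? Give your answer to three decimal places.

Labor's share = 1 − 0.28 = 0.72.
The capital stock: 0.28 × 3.61 = 1.0108 pp.
The labor force: 0.72 × 4.95 = 3.564 pp.
TFP growth = 5.54 − 4.5748 = 0.9652%.

The Solow residual grew 0.965%.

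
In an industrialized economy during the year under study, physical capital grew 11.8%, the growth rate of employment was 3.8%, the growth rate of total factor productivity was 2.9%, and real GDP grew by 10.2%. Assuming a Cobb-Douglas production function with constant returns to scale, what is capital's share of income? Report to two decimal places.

gY = gA + α·gK + (1−α)·gL, so gY − gA − gL = α(gK − gL).
10.2 − 2.9 − 3.8 = α × (11.8 − 3.8).
3.5 = 8 α, so α = 0.4375.

0.44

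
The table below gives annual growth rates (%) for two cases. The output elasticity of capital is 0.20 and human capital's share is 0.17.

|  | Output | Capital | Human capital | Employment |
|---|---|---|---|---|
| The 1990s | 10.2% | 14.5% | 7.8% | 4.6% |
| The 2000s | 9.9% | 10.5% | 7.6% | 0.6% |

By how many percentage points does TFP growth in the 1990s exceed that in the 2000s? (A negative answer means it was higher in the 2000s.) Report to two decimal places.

-3.05 percentage points

Labor's share = 1 − 0.2 − 0.17 = 0.63.
The 1990s: TFP = 10.2 − 2.9 − 1.326 − 2.898 = 3.076%.
The 2000s: TFP = 9.9 − 2.1 − 1.292 − 0.378 = 6.13%.
Difference = 3.076 − (6.13) = -3.054 pp.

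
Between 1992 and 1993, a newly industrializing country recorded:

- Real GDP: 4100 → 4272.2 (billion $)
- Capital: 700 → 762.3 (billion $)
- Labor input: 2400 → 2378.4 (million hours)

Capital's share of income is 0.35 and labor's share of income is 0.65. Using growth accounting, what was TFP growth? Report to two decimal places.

TFP grew 1.67%.

Real GDP growth = (4272.2 − 4100) / 4100 = 4.2%.
Capital growth = (762.3 − 700) / 700 = 8.9%.
Labor input growth = (2378.4 − 2400) / 2400 = -0.9%.
Labor's share = 1 − 0.35 = 0.65.
Capital: 0.35 × 8.9 = 3.115 pp.
Labor input: 0.65 × (-0.9) = -0.585 pp.
TFP growth = 4.2 − 2.53 = 1.67%.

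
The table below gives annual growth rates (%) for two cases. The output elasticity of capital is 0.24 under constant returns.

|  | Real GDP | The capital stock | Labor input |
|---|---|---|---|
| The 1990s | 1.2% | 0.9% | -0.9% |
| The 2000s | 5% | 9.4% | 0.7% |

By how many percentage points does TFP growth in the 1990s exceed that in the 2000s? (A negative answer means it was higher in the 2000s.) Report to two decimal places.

Labor's share = 1 − 0.24 = 0.76.
The 1990s: TFP = 1.2 − 0.216 + 0.684 = 1.668%.
The 2000s: TFP = 5 − 2.256 − 0.532 = 2.212%.
Difference = 1.668 − (2.212) = -0.544 pp.

-0.54 percentage points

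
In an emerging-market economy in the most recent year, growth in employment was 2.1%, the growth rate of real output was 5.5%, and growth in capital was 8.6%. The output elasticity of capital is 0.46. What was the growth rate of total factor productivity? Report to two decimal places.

Labor's share = 1 − 0.46 = 0.54.
Capital: 0.46 × 8.6 = 3.956 pp.
Employment: 0.54 × 2.1 = 1.134 pp.
TFP growth = 5.5 − 5.09 = 0.41%.

Total factor productivity growth was 0.41%.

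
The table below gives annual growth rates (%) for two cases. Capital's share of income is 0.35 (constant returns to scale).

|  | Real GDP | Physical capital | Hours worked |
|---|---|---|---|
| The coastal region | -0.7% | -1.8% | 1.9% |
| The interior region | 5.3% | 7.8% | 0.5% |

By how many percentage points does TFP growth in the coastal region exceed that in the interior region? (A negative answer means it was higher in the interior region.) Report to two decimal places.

-3.55 percentage points

Labor's share = 1 − 0.35 = 0.65.
The coastal region: TFP = -0.7 + 0.63 − 1.235 = -1.305%.
The interior region: TFP = 5.3 − 2.73 − 0.325 = 2.245%.
Difference = -1.305 − (2.245) = -3.55 pp.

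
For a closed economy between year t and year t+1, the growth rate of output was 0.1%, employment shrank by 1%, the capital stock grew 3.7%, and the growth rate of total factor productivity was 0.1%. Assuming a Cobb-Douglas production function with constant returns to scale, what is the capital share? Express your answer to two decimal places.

gY = gA + α·gK + (1−α)·gL, so gY − gA − gL = α(gK − gL).
0.1 − 0.1 + 1 = α × (3.7 − (-1)).
1 = 4.7 α, so α = 0.2128.

0.21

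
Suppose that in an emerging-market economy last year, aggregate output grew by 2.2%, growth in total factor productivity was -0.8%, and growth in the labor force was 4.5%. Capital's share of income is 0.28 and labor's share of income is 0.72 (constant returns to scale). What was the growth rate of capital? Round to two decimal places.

-0.86%

Labor's share = 1 − 0.28 = 0.72.
gY = gA + 0.72×4.5 + 0.28×g.
0.28×g = 2.2 + 0.8 − 3.24 = -0.24.
g = -0.24 / 0.28 = -0.8571%.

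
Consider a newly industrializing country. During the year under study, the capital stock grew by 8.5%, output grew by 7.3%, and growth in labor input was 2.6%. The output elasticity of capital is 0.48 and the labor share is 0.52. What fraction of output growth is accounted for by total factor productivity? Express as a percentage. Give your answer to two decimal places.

Labor's share = 1 − 0.48 = 0.52.
The capital stock: 0.48 × 8.5 = 4.08 pp.
Labor input: 0.52 × 2.6 = 1.352 pp.
TFP growth = 7.3 − 5.432 = 1.868%.
TFP share of growth = 1.868 / 7.3 × 100 = 25.589%.

25.59%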